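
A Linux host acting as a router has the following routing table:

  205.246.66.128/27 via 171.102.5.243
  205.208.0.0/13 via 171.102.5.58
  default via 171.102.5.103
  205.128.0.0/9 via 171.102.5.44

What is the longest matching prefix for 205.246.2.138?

205.128.0.0/9

Entries matching 205.246.2.138:
  0.0.0.0/0 (default, matches everything)
  205.128.0.0/9 (205.128.0.0 - 205.255.255.255)
Most specific is 205.128.0.0/9.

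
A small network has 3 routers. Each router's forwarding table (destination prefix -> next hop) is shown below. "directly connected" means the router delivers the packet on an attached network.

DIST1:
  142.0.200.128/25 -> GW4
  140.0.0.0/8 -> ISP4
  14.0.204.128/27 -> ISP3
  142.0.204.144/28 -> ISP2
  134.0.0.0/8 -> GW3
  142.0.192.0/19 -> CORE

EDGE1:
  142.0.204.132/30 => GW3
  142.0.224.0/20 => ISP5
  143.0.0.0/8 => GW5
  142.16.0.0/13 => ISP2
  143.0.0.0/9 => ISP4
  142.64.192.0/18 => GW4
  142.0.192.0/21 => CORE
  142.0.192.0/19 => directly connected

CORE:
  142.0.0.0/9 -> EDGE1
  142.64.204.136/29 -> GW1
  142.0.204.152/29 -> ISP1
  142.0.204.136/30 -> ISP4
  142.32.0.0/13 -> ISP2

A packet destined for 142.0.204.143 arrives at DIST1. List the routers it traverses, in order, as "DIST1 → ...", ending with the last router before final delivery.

At DIST1: longest match for 142.0.204.143 is 142.0.192.0/19 -> CORE
At CORE: longest match for 142.0.204.143 is 142.0.0.0/9 -> EDGE1
At EDGE1: longest match for 142.0.204.143 is 142.0.192.0/19 -> directly connected

DIST1 → CORE → EDGE1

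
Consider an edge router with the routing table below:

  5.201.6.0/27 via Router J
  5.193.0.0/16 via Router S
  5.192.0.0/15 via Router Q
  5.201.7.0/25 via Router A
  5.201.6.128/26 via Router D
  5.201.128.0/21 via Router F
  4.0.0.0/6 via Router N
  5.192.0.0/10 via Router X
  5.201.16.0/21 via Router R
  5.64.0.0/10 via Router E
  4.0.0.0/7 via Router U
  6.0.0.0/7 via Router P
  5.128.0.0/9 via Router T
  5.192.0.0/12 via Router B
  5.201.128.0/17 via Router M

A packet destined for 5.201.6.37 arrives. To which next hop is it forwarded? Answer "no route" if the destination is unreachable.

Router B

Routes whose prefix contains 5.201.6.37:
  4.0.0.0/6 (4.0.0.0 - 7.255.255.255) -> Router N
  4.0.0.0/7 (4.0.0.0 - 5.255.255.255) -> Router U
  5.128.0.0/9 (5.128.0.0 - 5.255.255.255) -> Router T
  5.192.0.0/10 (5.192.0.0 - 5.255.255.255) -> Router X
  5.192.0.0/12 (5.192.0.0 - 5.207.255.255) -> Router B
More-specific entries that do NOT match:
  5.201.6.0/27 (5.201.6.0 - 5.201.6.31) does not contain 5.201.6.37
  5.201.6.128/26 (5.201.6.128 - 5.201.6.191) does not contain 5.201.6.37
  5.201.7.0/25 (5.201.7.0 - 5.201.7.127) does not contain 5.201.6.37
  5.201.128.0/21 (5.201.128.0 - 5.201.135.255) does not contain 5.201.6.37
  5.201.16.0/21 (5.201.16.0 - 5.201.23.255) does not contain 5.201.6.37
  5.201.128.0/17 (5.201.128.0 - 5.201.255.255) does not contain 5.201.6.37
  5.193.0.0/16 (5.193.0.0 - 5.193.255.255) does not contain 5.201.6.37
  5.192.0.0/15 (5.192.0.0 - 5.193.255.255) does not contain 5.201.6.37
Longest matching prefix is /12 -> next hop Router B.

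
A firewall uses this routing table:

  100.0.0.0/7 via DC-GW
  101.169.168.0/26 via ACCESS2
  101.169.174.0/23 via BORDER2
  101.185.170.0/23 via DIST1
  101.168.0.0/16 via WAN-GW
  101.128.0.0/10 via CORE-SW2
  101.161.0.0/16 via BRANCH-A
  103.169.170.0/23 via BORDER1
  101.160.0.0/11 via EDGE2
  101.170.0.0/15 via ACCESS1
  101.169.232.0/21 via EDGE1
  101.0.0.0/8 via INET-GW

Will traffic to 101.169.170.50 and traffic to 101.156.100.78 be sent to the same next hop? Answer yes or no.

101.169.170.50: longest match 101.160.0.0/11 -> EDGE2
101.156.100.78: longest match 101.128.0.0/10 -> CORE-SW2

no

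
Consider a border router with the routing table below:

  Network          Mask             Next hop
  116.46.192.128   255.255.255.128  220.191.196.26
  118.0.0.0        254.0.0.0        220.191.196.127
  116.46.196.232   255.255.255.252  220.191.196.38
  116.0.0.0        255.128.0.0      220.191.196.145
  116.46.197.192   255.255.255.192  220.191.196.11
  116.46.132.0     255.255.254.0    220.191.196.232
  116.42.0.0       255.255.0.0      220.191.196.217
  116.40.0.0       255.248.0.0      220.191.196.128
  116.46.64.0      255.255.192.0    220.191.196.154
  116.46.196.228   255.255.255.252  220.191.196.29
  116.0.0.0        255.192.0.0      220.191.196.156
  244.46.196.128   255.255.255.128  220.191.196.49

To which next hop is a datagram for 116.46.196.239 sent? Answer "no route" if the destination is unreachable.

220.191.196.128

Routes whose prefix contains 116.46.196.239:
  116.0.0.0/9 (116.0.0.0 - 116.127.255.255) -> 220.191.196.145
  116.0.0.0/10 (116.0.0.0 - 116.63.255.255) -> 220.191.196.156
  116.40.0.0/13 (116.40.0.0 - 116.47.255.255) -> 220.191.196.128
More-specific entries that do NOT match:
  116.46.196.232/30 (116.46.196.232 - 116.46.196.235) does not contain 116.46.196.239
  116.46.196.228/30 (116.46.196.228 - 116.46.196.231) does not contain 116.46.196.239
  116.46.197.192/26 (116.46.197.192 - 116.46.197.255) does not contain 116.46.196.239
  116.46.192.128/25 (116.46.192.128 - 116.46.192.255) does not contain 116.46.196.239
  244.46.196.128/25 (244.46.196.128 - 244.46.196.255) does not contain 116.46.196.239
  116.46.132.0/23 (116.46.132.0 - 116.46.133.255) does not contain 116.46.196.239
  116.46.64.0/18 (116.46.64.0 - 116.46.127.255) does not contain 116.46.196.239
  116.42.0.0/16 (116.42.0.0 - 116.42.255.255) does not contain 116.46.196.239
Longest matching prefix is /13 -> next hop 220.191.196.128.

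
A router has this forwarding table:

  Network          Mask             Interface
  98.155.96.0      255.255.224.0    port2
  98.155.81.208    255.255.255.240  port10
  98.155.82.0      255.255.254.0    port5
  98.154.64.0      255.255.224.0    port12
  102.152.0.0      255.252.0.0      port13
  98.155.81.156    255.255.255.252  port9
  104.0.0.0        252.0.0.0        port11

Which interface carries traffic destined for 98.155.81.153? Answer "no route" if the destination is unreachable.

no route

No entry's prefix contains 98.155.81.153; there is no default route.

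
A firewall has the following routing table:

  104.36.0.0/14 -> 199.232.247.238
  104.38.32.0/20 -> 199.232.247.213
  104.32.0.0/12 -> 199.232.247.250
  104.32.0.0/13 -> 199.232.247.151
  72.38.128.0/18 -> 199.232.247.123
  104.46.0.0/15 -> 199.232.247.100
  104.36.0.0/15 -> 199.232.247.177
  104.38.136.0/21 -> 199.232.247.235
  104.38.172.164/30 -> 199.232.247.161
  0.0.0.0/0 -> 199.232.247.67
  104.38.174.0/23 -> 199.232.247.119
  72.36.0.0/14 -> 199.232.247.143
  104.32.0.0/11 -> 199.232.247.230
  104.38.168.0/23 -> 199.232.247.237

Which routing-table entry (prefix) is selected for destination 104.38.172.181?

Entries matching 104.38.172.181:
  0.0.0.0/0 (default, matches everything)
  104.32.0.0/11 (104.32.0.0 - 104.63.255.255)
  104.32.0.0/12 (104.32.0.0 - 104.47.255.255)
  104.32.0.0/13 (104.32.0.0 - 104.39.255.255)
  104.36.0.0/14 (104.36.0.0 - 104.39.255.255)
Most specific is 104.36.0.0/14.

104.36.0.0/14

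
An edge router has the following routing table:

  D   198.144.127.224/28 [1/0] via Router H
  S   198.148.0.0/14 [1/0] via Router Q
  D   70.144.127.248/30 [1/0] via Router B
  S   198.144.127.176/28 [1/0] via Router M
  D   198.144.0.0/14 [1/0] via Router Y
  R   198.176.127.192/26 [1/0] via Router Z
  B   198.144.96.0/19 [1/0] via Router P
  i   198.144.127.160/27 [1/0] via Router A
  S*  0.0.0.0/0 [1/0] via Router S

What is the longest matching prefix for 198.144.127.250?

198.144.96.0/19

Entries matching 198.144.127.250:
  0.0.0.0/0 (default, matches everything)
  198.144.0.0/14 (198.144.0.0 - 198.147.255.255)
  198.144.96.0/19 (198.144.96.0 - 198.144.127.255)
Most specific is 198.144.96.0/19.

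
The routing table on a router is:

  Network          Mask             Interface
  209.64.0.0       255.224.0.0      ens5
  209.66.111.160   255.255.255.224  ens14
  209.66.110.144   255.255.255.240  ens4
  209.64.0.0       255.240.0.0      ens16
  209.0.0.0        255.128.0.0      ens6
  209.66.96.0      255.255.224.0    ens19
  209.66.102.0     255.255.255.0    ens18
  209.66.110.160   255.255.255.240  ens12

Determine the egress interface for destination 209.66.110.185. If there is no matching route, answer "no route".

ens19

Routes whose prefix contains 209.66.110.185:
  209.0.0.0/9 (209.0.0.0 - 209.127.255.255) -> ens6
  209.64.0.0/11 (209.64.0.0 - 209.95.255.255) -> ens5
  209.64.0.0/12 (209.64.0.0 - 209.79.255.255) -> ens16
  209.66.96.0/19 (209.66.96.0 - 209.66.127.255) -> ens19
More-specific entries that do NOT match:
  209.66.110.144/28 (209.66.110.144 - 209.66.110.159) does not contain 209.66.110.185
  209.66.110.160/28 (209.66.110.160 - 209.66.110.175) does not contain 209.66.110.185
  209.66.111.160/27 (209.66.111.160 - 209.66.111.191) does not contain 209.66.110.185
  209.66.102.0/24 (209.66.102.0 - 209.66.102.255) does not contain 209.66.110.185
Longest matching prefix is /19 -> interface ens19.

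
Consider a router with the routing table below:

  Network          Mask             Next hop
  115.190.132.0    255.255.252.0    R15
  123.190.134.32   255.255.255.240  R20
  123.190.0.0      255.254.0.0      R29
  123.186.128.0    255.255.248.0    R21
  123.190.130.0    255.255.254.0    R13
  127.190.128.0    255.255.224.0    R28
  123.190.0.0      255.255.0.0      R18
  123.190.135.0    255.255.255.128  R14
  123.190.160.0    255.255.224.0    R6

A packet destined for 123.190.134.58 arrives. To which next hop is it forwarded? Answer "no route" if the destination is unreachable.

Routes whose prefix contains 123.190.134.58:
  123.190.0.0/15 (123.190.0.0 - 123.191.255.255) -> R29
  123.190.0.0/16 (123.190.0.0 - 123.190.255.255) -> R18
More-specific entries that do NOT match:
  123.190.134.32/28 (123.190.134.32 - 123.190.134.47) does not contain 123.190.134.58
  123.190.135.0/25 (123.190.135.0 - 123.190.135.127) does not contain 123.190.134.58
  123.190.130.0/23 (123.190.130.0 - 123.190.131.255) does not contain 123.190.134.58
  115.190.132.0/22 (115.190.132.0 - 115.190.135.255) does not contain 123.190.134.58
  123.186.128.0/21 (123.186.128.0 - 123.186.135.255) does not contain 123.190.134.58
  127.190.128.0/19 (127.190.128.0 - 127.190.159.255) does not contain 123.190.134.58
  123.190.160.0/19 (123.190.160.0 - 123.190.191.255) does not contain 123.190.134.58
Longest matching prefix is /16 -> next hop R18.

R18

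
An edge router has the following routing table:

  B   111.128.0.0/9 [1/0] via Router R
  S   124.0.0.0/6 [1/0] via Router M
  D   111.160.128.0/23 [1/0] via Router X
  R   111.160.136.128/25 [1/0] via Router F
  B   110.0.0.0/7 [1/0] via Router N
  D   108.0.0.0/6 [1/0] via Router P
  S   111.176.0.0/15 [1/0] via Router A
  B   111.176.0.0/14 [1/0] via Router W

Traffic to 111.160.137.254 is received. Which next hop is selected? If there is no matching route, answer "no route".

Router R

Routes whose prefix contains 111.160.137.254:
  108.0.0.0/6 (108.0.0.0 - 111.255.255.255) -> Router P
  110.0.0.0/7 (110.0.0.0 - 111.255.255.255) -> Router N
  111.128.0.0/9 (111.128.0.0 - 111.255.255.255) -> Router R
More-specific entries that do NOT match:
  111.160.136.128/25 (111.160.136.128 - 111.160.136.255) does not contain 111.160.137.254
  111.160.128.0/23 (111.160.128.0 - 111.160.129.255) does not contain 111.160.137.254
  111.176.0.0/15 (111.176.0.0 - 111.177.255.255) does not contain 111.160.137.254
  111.176.0.0/14 (111.176.0.0 - 111.179.255.255) does not contain 111.160.137.254
Longest matching prefix is /9 -> next hop Router R.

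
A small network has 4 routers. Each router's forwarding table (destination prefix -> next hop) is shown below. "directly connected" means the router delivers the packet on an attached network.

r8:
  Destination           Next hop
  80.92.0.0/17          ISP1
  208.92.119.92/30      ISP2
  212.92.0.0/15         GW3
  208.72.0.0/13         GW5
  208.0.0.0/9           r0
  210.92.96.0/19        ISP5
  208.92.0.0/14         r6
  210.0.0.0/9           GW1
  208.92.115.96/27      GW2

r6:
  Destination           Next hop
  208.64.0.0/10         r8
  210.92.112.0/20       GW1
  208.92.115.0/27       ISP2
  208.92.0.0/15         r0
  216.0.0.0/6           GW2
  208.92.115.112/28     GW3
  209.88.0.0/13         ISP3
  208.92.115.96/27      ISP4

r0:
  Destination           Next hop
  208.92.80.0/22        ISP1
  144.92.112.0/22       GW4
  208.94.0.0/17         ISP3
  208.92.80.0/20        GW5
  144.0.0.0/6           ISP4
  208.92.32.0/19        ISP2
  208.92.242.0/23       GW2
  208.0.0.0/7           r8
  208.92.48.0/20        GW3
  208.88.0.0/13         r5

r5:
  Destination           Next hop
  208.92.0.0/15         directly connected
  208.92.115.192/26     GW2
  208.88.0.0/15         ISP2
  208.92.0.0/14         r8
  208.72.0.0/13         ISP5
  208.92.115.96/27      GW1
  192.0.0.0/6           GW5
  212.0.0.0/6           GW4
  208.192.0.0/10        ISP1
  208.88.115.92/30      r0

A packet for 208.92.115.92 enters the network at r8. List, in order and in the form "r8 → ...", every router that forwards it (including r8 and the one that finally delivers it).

At r8: longest match for 208.92.115.92 is 208.92.0.0/14 -> r6
At r6: longest match for 208.92.115.92 is 208.92.0.0/15 -> r0
At r0: longest match for 208.92.115.92 is 208.88.0.0/13 -> r5
At r5: longest match for 208.92.115.92 is 208.92.0.0/15 -> directly connected

r8 → r6 → r0 → r5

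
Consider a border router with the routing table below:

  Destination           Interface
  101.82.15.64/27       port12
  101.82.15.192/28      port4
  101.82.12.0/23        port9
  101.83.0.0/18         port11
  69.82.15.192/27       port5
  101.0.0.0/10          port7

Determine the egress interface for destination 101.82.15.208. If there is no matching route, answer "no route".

no route

No entry's prefix contains 101.82.15.208; there is no default route.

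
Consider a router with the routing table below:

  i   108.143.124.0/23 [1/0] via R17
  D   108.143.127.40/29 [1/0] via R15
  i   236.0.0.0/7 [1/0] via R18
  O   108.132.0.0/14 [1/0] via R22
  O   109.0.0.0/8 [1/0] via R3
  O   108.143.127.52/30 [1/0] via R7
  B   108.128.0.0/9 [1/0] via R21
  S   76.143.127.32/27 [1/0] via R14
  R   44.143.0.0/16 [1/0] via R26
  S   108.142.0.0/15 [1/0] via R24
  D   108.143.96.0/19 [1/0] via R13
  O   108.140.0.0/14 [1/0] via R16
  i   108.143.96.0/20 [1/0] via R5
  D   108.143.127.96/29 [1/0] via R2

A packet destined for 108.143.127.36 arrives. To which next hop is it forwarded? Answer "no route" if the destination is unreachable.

R13

Routes whose prefix contains 108.143.127.36:
  108.128.0.0/9 (108.128.0.0 - 108.255.255.255) -> R21
  108.140.0.0/14 (108.140.0.0 - 108.143.255.255) -> R16
  108.142.0.0/15 (108.142.0.0 - 108.143.255.255) -> R24
  108.143.96.0/19 (108.143.96.0 - 108.143.127.255) -> R13
More-specific entries that do NOT match:
  108.143.127.52/30 (108.143.127.52 - 108.143.127.55) does not contain 108.143.127.36
  108.143.127.40/29 (108.143.127.40 - 108.143.127.47) does not contain 108.143.127.36
  108.143.127.96/29 (108.143.127.96 - 108.143.127.103) does not contain 108.143.127.36
  76.143.127.32/27 (76.143.127.32 - 76.143.127.63) does not contain 108.143.127.36
  108.143.124.0/23 (108.143.124.0 - 108.143.125.255) does not contain 108.143.127.36
  108.143.96.0/20 (108.143.96.0 - 108.143.111.255) does not contain 108.143.127.36
Longest matching prefix is /19 -> next hop R13.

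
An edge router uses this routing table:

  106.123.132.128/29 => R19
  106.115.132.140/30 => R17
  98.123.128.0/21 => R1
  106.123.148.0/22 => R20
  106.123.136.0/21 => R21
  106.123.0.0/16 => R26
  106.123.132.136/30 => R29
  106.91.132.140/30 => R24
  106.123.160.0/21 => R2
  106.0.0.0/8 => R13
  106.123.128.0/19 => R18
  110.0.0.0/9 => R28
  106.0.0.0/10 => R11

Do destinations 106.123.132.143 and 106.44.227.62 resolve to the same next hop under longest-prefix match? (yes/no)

106.123.132.143: longest match 106.123.128.0/19 -> R18
106.44.227.62: longest match 106.0.0.0/10 -> R11

no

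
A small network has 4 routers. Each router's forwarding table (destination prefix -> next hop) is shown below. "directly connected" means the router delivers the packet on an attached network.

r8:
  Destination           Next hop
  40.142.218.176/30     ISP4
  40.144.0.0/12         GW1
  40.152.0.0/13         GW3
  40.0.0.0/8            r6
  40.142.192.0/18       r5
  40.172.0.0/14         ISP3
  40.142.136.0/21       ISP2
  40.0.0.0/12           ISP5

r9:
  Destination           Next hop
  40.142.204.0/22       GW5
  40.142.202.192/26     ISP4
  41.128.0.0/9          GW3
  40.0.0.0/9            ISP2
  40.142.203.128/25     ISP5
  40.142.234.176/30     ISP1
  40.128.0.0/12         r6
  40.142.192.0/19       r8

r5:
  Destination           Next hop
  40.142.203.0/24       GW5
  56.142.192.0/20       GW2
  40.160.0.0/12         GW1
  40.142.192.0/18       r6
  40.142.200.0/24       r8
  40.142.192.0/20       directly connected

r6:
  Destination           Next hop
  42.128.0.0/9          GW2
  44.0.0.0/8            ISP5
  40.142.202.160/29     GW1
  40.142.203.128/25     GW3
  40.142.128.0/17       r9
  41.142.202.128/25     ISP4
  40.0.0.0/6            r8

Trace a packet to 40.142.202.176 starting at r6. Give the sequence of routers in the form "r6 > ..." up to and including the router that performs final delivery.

At r6: longest match for 40.142.202.176 is 40.142.128.0/17 -> r9
At r9: longest match for 40.142.202.176 is 40.142.192.0/19 -> r8
At r8: longest match for 40.142.202.176 is 40.142.192.0/18 -> r5
At r5: longest match for 40.142.202.176 is 40.142.192.0/20 -> directly connected

r6 > r9 > r8 > r5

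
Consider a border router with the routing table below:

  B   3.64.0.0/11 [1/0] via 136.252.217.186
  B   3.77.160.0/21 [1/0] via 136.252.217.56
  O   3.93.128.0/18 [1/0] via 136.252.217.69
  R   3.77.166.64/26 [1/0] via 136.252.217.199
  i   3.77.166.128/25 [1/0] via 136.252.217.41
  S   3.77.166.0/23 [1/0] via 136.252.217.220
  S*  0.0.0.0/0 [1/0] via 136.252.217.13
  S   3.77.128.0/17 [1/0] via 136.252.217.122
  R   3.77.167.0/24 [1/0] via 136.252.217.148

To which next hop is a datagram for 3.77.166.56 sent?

136.252.217.220

Routes whose prefix contains 3.77.166.56:
  0.0.0.0/0 (default, matches everything) -> 136.252.217.13
  3.64.0.0/11 (3.64.0.0 - 3.95.255.255) -> 136.252.217.186
  3.77.128.0/17 (3.77.128.0 - 3.77.255.255) -> 136.252.217.122
  3.77.160.0/21 (3.77.160.0 - 3.77.167.255) -> 136.252.217.56
  3.77.166.0/23 (3.77.166.0 - 3.77.167.255) -> 136.252.217.220
More-specific entries that do NOT match:
  3.77.166.64/26 (3.77.166.64 - 3.77.166.127) does not contain 3.77.166.56
  3.77.166.128/25 (3.77.166.128 - 3.77.166.255) does not contain 3.77.166.56
  3.77.167.0/24 (3.77.167.0 - 3.77.167.255) does not contain 3.77.166.56
Longest matching prefix is /23 -> next hop 136.252.217.220.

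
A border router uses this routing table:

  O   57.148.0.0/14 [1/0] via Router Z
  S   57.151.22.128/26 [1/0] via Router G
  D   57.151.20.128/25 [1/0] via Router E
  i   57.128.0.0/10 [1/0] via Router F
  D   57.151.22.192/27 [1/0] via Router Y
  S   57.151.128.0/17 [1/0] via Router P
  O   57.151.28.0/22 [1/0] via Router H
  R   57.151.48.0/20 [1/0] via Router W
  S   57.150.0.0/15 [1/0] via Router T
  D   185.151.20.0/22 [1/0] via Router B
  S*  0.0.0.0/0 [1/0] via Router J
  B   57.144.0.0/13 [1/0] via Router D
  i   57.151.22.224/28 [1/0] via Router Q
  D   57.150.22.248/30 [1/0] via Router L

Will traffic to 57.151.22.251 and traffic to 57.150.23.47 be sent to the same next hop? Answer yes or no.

yes

57.151.22.251: longest match 57.150.0.0/15 -> Router T
57.150.23.47: longest match 57.150.0.0/15 -> Router T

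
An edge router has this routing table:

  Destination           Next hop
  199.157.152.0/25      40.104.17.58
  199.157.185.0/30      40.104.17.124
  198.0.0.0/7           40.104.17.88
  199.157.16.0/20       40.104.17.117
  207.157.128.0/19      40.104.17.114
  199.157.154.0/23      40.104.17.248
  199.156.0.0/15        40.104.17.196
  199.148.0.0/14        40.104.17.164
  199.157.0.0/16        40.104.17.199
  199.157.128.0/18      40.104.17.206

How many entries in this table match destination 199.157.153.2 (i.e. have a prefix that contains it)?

4

Prefixes containing 199.157.153.2:
  198.0.0.0/7 (198.0.0.0 - 199.255.255.255)
  199.156.0.0/15 (199.156.0.0 - 199.157.255.255)
  199.157.0.0/16 (199.157.0.0 - 199.157.255.255)
  199.157.128.0/18 (199.157.128.0 - 199.157.191.255)
Total matching entries: 4.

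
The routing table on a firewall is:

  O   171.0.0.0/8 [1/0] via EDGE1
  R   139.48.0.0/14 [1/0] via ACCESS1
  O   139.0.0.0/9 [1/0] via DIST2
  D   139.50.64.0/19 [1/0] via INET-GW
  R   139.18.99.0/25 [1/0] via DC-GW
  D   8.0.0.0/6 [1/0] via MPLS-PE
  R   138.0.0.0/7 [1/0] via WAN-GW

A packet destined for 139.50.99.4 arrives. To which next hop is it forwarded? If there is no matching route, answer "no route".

Routes whose prefix contains 139.50.99.4:
  138.0.0.0/7 (138.0.0.0 - 139.255.255.255) -> WAN-GW
  139.0.0.0/9 (139.0.0.0 - 139.127.255.255) -> DIST2
  139.48.0.0/14 (139.48.0.0 - 139.51.255.255) -> ACCESS1
More-specific entries that do NOT match:
  139.18.99.0/25 (139.18.99.0 - 139.18.99.127) does not contain 139.50.99.4
  139.50.64.0/19 (139.50.64.0 - 139.50.95.255) does not contain 139.50.99.4
Longest matching prefix is /14 -> next hop ACCESS1.

ACCESS1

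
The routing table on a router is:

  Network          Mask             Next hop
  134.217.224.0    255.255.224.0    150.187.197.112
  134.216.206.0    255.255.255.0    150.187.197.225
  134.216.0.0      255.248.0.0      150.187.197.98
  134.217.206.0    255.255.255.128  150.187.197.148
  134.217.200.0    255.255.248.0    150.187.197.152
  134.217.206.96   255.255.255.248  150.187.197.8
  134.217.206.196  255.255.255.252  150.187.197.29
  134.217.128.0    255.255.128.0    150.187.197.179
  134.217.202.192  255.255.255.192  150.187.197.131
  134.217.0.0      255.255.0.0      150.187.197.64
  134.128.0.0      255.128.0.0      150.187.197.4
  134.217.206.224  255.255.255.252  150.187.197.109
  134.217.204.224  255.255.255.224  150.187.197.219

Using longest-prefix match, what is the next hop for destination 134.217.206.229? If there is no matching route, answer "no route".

Routes whose prefix contains 134.217.206.229:
  134.128.0.0/9 (134.128.0.0 - 134.255.255.255) -> 150.187.197.4
  134.216.0.0/13 (134.216.0.0 - 134.223.255.255) -> 150.187.197.98
  134.217.0.0/16 (134.217.0.0 - 134.217.255.255) -> 150.187.197.64
  134.217.128.0/17 (134.217.128.0 - 134.217.255.255) -> 150.187.197.179
  134.217.200.0/21 (134.217.200.0 - 134.217.207.255) -> 150.187.197.152
More-specific entries that do NOT match:
  134.217.206.196/30 (134.217.206.196 - 134.217.206.199) does not contain 134.217.206.229
  134.217.206.224/30 (134.217.206.224 - 134.217.206.227) does not contain 134.217.206.229
  134.217.206.96/29 (134.217.206.96 - 134.217.206.103) does not contain 134.217.206.229
  134.217.204.224/27 (134.217.204.224 - 134.217.204.255) does not contain 134.217.206.229
  134.217.202.192/26 (134.217.202.192 - 134.217.202.255) does not contain 134.217.206.229
  134.217.206.0/25 (134.217.206.0 - 134.217.206.127) does not contain 134.217.206.229
  134.216.206.0/24 (134.216.206.0 - 134.216.206.255) does not contain 134.217.206.229
Longest matching prefix is /21 -> next hop 150.187.197.152.

150.187.197.152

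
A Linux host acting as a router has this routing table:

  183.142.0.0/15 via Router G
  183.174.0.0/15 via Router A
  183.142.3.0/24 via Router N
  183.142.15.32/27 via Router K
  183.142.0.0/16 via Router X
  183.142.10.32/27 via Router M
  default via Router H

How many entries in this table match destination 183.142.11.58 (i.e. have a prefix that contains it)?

Prefixes containing 183.142.11.58:
  0.0.0.0/0 (default, matches everything)
  183.142.0.0/15 (183.142.0.0 - 183.143.255.255)
  183.142.0.0/16 (183.142.0.0 - 183.142.255.255)
Total matching entries: 3.

3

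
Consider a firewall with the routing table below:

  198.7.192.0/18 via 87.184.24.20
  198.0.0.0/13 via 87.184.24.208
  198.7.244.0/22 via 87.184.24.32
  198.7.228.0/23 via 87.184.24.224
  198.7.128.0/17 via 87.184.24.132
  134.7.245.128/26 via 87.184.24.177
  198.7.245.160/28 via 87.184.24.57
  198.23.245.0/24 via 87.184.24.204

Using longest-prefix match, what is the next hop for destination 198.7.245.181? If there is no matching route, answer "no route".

Routes whose prefix contains 198.7.245.181:
  198.0.0.0/13 (198.0.0.0 - 198.7.255.255) -> 87.184.24.208
  198.7.128.0/17 (198.7.128.0 - 198.7.255.255) -> 87.184.24.132
  198.7.192.0/18 (198.7.192.0 - 198.7.255.255) -> 87.184.24.20
  198.7.244.0/22 (198.7.244.0 - 198.7.247.255) -> 87.184.24.32
More-specific entries that do NOT match:
  198.7.245.160/28 (198.7.245.160 - 198.7.245.175) does not contain 198.7.245.181
  134.7.245.128/26 (134.7.245.128 - 134.7.245.191) does not contain 198.7.245.181
  198.23.245.0/24 (198.23.245.0 - 198.23.245.255) does not contain 198.7.245.181
  198.7.228.0/23 (198.7.228.0 - 198.7.229.255) does not contain 198.7.245.181
Longest matching prefix is /22 -> next hop 87.184.24.32.

87.184.24.32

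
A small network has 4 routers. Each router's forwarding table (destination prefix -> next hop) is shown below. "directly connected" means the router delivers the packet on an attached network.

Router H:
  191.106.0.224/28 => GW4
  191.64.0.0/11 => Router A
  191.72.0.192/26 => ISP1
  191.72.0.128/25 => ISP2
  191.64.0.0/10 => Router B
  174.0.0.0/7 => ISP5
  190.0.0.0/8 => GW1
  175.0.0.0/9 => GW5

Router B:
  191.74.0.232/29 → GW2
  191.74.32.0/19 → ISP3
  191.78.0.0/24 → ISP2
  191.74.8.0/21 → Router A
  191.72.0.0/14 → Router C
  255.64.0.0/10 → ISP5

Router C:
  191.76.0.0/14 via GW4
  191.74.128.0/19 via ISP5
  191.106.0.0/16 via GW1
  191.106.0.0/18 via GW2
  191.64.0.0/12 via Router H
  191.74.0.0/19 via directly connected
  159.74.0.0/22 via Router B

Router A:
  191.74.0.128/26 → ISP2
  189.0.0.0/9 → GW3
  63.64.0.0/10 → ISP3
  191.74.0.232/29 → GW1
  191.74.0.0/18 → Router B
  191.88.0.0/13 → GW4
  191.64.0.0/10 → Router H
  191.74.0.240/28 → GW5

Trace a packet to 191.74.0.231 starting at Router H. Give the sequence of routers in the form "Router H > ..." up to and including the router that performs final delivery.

Router H > Router A > Router B > Router C

At Router H: longest match for 191.74.0.231 is 191.64.0.0/11 -> Router A
At Router A: longest match for 191.74.0.231 is 191.74.0.0/18 -> Router B
At Router B: longest match for 191.74.0.231 is 191.72.0.0/14 -> Router C
At Router C: longest match for 191.74.0.231 is 191.74.0.0/19 -> directly connected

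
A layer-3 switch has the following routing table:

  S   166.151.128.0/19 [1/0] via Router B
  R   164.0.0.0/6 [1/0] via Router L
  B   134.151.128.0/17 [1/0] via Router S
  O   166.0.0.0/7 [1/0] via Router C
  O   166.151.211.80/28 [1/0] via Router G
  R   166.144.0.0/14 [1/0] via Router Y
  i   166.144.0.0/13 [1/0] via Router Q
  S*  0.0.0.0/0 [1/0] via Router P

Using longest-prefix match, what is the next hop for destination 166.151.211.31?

Routes whose prefix contains 166.151.211.31:
  0.0.0.0/0 (default, matches everything) -> Router P
  164.0.0.0/6 (164.0.0.0 - 167.255.255.255) -> Router L
  166.0.0.0/7 (166.0.0.0 - 167.255.255.255) -> Router C
  166.144.0.0/13 (166.144.0.0 - 166.151.255.255) -> Router Q
More-specific entries that do NOT match:
  166.151.211.80/28 (166.151.211.80 - 166.151.211.95) does not contain 166.151.211.31
  166.151.128.0/19 (166.151.128.0 - 166.151.159.255) does not contain 166.151.211.31
  134.151.128.0/17 (134.151.128.0 - 134.151.255.255) does not contain 166.151.211.31
  166.144.0.0/14 (166.144.0.0 - 166.147.255.255) does not contain 166.151.211.31
Longest matching prefix is /13 -> next hop Router Q.

Router Q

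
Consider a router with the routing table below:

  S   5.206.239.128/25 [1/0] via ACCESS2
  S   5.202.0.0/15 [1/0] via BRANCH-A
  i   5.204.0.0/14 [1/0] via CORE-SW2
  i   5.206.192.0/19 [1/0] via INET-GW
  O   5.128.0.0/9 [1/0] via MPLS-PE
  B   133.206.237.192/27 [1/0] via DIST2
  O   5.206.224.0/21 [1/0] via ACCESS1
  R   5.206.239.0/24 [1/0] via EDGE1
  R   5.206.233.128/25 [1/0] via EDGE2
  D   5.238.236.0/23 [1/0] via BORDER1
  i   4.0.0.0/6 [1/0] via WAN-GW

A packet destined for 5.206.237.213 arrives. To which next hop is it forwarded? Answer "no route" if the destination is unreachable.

CORE-SW2

Routes whose prefix contains 5.206.237.213:
  4.0.0.0/6 (4.0.0.0 - 7.255.255.255) -> WAN-GW
  5.128.0.0/9 (5.128.0.0 - 5.255.255.255) -> MPLS-PE
  5.204.0.0/14 (5.204.0.0 - 5.207.255.255) -> CORE-SW2
More-specific entries that do NOT match:
  133.206.237.192/27 (133.206.237.192 - 133.206.237.223) does not contain 5.206.237.213
  5.206.239.128/25 (5.206.239.128 - 5.206.239.255) does not contain 5.206.237.213
  5.206.233.128/25 (5.206.233.128 - 5.206.233.255) does not contain 5.206.237.213
  5.206.239.0/24 (5.206.239.0 - 5.206.239.255) does not contain 5.206.237.213
  5.238.236.0/23 (5.238.236.0 - 5.238.237.255) does not contain 5.206.237.213
  5.206.224.0/21 (5.206.224.0 - 5.206.231.255) does not contain 5.206.237.213
  5.206.192.0/19 (5.206.192.0 - 5.206.223.255) does not contain 5.206.237.213
  5.202.0.0/15 (5.202.0.0 - 5.203.255.255) does not contain 5.206.237.213
Longest matching prefix is /14 -> next hop CORE-SW2.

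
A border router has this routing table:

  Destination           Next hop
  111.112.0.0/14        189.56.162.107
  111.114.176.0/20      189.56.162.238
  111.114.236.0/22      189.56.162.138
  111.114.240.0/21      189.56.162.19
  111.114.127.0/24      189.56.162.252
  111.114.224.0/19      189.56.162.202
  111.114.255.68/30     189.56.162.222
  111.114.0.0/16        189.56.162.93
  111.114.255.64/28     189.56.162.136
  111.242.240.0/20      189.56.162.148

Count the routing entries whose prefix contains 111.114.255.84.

Prefixes containing 111.114.255.84:
  111.112.0.0/14 (111.112.0.0 - 111.115.255.255)
  111.114.0.0/16 (111.114.0.0 - 111.114.255.255)
  111.114.224.0/19 (111.114.224.0 - 111.114.255.255)
Total matching entries: 3.

3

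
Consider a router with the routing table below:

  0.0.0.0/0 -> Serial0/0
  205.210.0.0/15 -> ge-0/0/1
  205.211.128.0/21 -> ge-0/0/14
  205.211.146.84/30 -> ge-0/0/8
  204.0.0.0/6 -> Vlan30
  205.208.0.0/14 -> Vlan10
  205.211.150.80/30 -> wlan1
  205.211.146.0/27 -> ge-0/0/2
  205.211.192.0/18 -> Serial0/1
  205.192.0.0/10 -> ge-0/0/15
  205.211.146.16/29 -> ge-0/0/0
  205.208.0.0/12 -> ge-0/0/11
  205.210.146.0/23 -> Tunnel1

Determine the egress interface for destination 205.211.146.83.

ge-0/0/1

Routes whose prefix contains 205.211.146.83:
  0.0.0.0/0 (default, matches everything) -> Serial0/0
  204.0.0.0/6 (204.0.0.0 - 207.255.255.255) -> Vlan30
  205.192.0.0/10 (205.192.0.0 - 205.255.255.255) -> ge-0/0/15
  205.208.0.0/12 (205.208.0.0 - 205.223.255.255) -> ge-0/0/11
  205.208.0.0/14 (205.208.0.0 - 205.211.255.255) -> Vlan10
  205.210.0.0/15 (205.210.0.0 - 205.211.255.255) -> ge-0/0/1
More-specific entries that do NOT match:
  205.211.146.84/30 (205.211.146.84 - 205.211.146.87) does not contain 205.211.146.83
  205.211.150.80/30 (205.211.150.80 - 205.211.150.83) does not contain 205.211.146.83
  205.211.146.16/29 (205.211.146.16 - 205.211.146.23) does not contain 205.211.146.83
  205.211.146.0/27 (205.211.146.0 - 205.211.146.31) does not contain 205.211.146.83
  205.210.146.0/23 (205.210.146.0 - 205.210.147.255) does not contain 205.211.146.83
  205.211.128.0/21 (205.211.128.0 - 205.211.135.255) does not contain 205.211.146.83
  205.211.192.0/18 (205.211.192.0 - 205.211.255.255) does not contain 205.211.146.83
Longest matching prefix is /15 -> interface ge-0/0/1.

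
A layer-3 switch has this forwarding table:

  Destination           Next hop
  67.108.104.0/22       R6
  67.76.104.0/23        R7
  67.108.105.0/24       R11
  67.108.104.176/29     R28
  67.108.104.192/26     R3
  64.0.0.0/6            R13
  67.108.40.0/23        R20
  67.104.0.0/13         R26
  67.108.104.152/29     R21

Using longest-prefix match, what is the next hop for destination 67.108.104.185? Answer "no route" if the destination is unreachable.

Routes whose prefix contains 67.108.104.185:
  64.0.0.0/6 (64.0.0.0 - 67.255.255.255) -> R13
  67.104.0.0/13 (67.104.0.0 - 67.111.255.255) -> R26
  67.108.104.0/22 (67.108.104.0 - 67.108.107.255) -> R6
More-specific entries that do NOT match:
  67.108.104.176/29 (67.108.104.176 - 67.108.104.183) does not contain 67.108.104.185
  67.108.104.152/29 (67.108.104.152 - 67.108.104.159) does not contain 67.108.104.185
  67.108.104.192/26 (67.108.104.192 - 67.108.104.255) does not contain 67.108.104.185
  67.108.105.0/24 (67.108.105.0 - 67.108.105.255) does not contain 67.108.104.185
  67.76.104.0/23 (67.76.104.0 - 67.76.105.255) does not contain 67.108.104.185
  67.108.40.0/23 (67.108.40.0 - 67.108.41.255) does not contain 67.108.104.185
Longest matching prefix is /22 -> next hop R6.

R6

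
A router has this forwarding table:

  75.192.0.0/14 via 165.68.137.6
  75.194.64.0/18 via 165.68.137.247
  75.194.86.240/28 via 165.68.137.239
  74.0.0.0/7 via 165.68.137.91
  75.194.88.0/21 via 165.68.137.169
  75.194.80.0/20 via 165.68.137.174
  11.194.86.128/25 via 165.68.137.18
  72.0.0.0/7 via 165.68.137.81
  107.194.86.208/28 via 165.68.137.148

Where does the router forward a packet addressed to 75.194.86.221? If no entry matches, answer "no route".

Routes whose prefix contains 75.194.86.221:
  74.0.0.0/7 (74.0.0.0 - 75.255.255.255) -> 165.68.137.91
  75.192.0.0/14 (75.192.0.0 - 75.195.255.255) -> 165.68.137.6
  75.194.64.0/18 (75.194.64.0 - 75.194.127.255) -> 165.68.137.247
  75.194.80.0/20 (75.194.80.0 - 75.194.95.255) -> 165.68.137.174
More-specific entries that do NOT match:
  75.194.86.240/28 (75.194.86.240 - 75.194.86.255) does not contain 75.194.86.221
  107.194.86.208/28 (107.194.86.208 - 107.194.86.223) does not contain 75.194.86.221
  11.194.86.128/25 (11.194.86.128 - 11.194.86.255) does not contain 75.194.86.221
  75.194.88.0/21 (75.194.88.0 - 75.194.95.255) does not contain 75.194.86.221
Longest matching prefix is /20 -> next hop 165.68.137.174.

165.68.137.174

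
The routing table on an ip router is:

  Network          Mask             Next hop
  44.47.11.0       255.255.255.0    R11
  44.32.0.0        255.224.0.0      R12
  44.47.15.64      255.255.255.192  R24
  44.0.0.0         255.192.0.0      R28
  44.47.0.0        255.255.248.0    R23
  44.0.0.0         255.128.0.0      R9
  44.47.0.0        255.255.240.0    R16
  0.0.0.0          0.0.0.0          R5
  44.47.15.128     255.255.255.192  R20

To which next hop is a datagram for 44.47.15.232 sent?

R16

Routes whose prefix contains 44.47.15.232:
  0.0.0.0/0 (default, matches everything) -> R5
  44.0.0.0/9 (44.0.0.0 - 44.127.255.255) -> R9
  44.0.0.0/10 (44.0.0.0 - 44.63.255.255) -> R28
  44.32.0.0/11 (44.32.0.0 - 44.63.255.255) -> R12
  44.47.0.0/20 (44.47.0.0 - 44.47.15.255) -> R16
More-specific entries that do NOT match:
  44.47.15.64/26 (44.47.15.64 - 44.47.15.127) does not contain 44.47.15.232
  44.47.15.128/26 (44.47.15.128 - 44.47.15.191) does not contain 44.47.15.232
  44.47.11.0/24 (44.47.11.0 - 44.47.11.255) does not contain 44.47.15.232
  44.47.0.0/21 (44.47.0.0 - 44.47.7.255) does not contain 44.47.15.232
Longest matching prefix is /20 -> next hop R16.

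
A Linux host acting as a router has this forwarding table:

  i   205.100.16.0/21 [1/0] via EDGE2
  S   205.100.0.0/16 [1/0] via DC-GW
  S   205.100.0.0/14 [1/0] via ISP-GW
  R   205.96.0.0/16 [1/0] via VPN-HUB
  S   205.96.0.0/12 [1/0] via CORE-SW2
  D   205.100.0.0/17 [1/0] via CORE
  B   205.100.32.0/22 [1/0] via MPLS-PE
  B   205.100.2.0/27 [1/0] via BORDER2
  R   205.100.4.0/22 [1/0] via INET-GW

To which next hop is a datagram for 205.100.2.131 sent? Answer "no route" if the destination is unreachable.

CORE

Routes whose prefix contains 205.100.2.131:
  205.96.0.0/12 (205.96.0.0 - 205.111.255.255) -> CORE-SW2
  205.100.0.0/14 (205.100.0.0 - 205.103.255.255) -> ISP-GW
  205.100.0.0/16 (205.100.0.0 - 205.100.255.255) -> DC-GW
  205.100.0.0/17 (205.100.0.0 - 205.100.127.255) -> CORE
More-specific entries that do NOT match:
  205.100.2.0/27 (205.100.2.0 - 205.100.2.31) does not contain 205.100.2.131
  205.100.32.0/22 (205.100.32.0 - 205.100.35.255) does not contain 205.100.2.131
  205.100.4.0/22 (205.100.4.0 - 205.100.7.255) does not contain 205.100.2.131
  205.100.16.0/21 (205.100.16.0 - 205.100.23.255) does not contain 205.100.2.131
Longest matching prefix is /17 -> next hop CORE.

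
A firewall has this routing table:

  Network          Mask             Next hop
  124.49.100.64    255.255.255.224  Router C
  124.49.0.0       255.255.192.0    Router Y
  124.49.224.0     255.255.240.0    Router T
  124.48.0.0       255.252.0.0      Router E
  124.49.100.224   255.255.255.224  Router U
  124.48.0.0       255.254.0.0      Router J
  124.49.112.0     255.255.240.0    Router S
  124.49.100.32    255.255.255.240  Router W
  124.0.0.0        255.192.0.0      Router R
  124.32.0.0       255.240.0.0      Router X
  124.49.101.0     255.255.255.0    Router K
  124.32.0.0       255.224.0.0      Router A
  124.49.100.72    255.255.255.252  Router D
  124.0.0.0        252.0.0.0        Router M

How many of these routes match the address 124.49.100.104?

Prefixes containing 124.49.100.104:
  124.0.0.0/6 (124.0.0.0 - 127.255.255.255)
  124.0.0.0/10 (124.0.0.0 - 124.63.255.255)
  124.32.0.0/11 (124.32.0.0 - 124.63.255.255)
  124.48.0.0/14 (124.48.0.0 - 124.51.255.255)
  124.48.0.0/15 (124.48.0.0 - 124.49.255.255)
Total matching entries: 5.

5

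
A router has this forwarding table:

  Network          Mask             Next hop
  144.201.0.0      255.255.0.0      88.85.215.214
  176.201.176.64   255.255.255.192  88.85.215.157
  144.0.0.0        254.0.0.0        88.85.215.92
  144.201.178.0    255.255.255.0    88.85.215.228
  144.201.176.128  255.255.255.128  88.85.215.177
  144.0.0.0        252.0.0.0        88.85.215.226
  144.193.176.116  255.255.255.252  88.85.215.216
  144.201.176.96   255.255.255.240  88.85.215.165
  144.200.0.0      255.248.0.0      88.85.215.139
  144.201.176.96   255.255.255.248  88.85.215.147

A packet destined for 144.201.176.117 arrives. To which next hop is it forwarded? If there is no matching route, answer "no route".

88.85.215.214

Routes whose prefix contains 144.201.176.117:
  144.0.0.0/6 (144.0.0.0 - 147.255.255.255) -> 88.85.215.226
  144.0.0.0/7 (144.0.0.0 - 145.255.255.255) -> 88.85.215.92
  144.200.0.0/13 (144.200.0.0 - 144.207.255.255) -> 88.85.215.139
  144.201.0.0/16 (144.201.0.0 - 144.201.255.255) -> 88.85.215.214
More-specific entries that do NOT match:
  144.193.176.116/30 (144.193.176.116 - 144.193.176.119) does not contain 144.201.176.117
  144.201.176.96/29 (144.201.176.96 - 144.201.176.103) does not contain 144.201.176.117
  144.201.176.96/28 (144.201.176.96 - 144.201.176.111) does not contain 144.201.176.117
  176.201.176.64/26 (176.201.176.64 - 176.201.176.127) does not contain 144.201.176.117
  144.201.176.128/25 (144.201.176.128 - 144.201.176.255) does not contain 144.201.176.117
  144.201.178.0/24 (144.201.178.0 - 144.201.178.255) does not contain 144.201.176.117
Longest matching prefix is /16 -> next hop 88.85.215.214.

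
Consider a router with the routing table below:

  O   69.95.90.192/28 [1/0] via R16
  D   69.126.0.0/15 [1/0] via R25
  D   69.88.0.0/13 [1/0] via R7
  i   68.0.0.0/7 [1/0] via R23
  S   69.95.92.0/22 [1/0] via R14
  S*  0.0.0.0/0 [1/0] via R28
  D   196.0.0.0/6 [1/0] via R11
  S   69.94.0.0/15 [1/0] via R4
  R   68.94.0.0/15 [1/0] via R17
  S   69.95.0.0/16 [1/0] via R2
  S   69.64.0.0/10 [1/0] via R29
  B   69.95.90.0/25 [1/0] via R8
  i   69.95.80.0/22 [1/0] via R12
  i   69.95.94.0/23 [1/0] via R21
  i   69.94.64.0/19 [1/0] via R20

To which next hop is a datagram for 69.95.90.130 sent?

R2

Routes whose prefix contains 69.95.90.130:
  0.0.0.0/0 (default, matches everything) -> R28
  68.0.0.0/7 (68.0.0.0 - 69.255.255.255) -> R23
  69.64.0.0/10 (69.64.0.0 - 69.127.255.255) -> R29
  69.88.0.0/13 (69.88.0.0 - 69.95.255.255) -> R7
  69.94.0.0/15 (69.94.0.0 - 69.95.255.255) -> R4
  69.95.0.0/16 (69.95.0.0 - 69.95.255.255) -> R2
More-specific entries that do NOT match:
  69.95.90.192/28 (69.95.90.192 - 69.95.90.207) does not contain 69.95.90.130
  69.95.90.0/25 (69.95.90.0 - 69.95.90.127) does not contain 69.95.90.130
  69.95.94.0/23 (69.95.94.0 - 69.95.95.255) does not contain 69.95.90.130
  69.95.92.0/22 (69.95.92.0 - 69.95.95.255) does not contain 69.95.90.130
  69.95.80.0/22 (69.95.80.0 - 69.95.83.255) does not contain 69.95.90.130
  69.94.64.0/19 (69.94.64.0 - 69.94.95.255) does not contain 69.95.90.130
Longest matching prefix is /16 -> next hop R2.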